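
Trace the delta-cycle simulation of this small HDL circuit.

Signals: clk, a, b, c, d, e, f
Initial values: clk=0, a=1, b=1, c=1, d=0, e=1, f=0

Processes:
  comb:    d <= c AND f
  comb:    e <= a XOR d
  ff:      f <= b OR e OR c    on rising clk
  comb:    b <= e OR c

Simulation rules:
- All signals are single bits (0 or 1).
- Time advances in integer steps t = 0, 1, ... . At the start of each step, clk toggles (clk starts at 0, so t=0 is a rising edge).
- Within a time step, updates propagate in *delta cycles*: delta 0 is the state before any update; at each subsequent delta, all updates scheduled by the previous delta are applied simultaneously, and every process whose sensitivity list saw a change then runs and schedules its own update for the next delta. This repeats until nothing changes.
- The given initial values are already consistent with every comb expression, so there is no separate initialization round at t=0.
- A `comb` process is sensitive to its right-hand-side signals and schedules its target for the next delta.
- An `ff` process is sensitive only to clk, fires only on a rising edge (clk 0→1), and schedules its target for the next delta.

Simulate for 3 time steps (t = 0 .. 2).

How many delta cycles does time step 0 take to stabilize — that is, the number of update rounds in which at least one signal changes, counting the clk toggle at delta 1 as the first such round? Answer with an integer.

t=0 Δ0: e=1 a=1 clk=0 d=0 f=0 b=1 c=1
  Δ1: clk:0→1
  Δ2: f:0→1
  Δ3: d:0→1
  Δ4: e:1→0
  (4Δ to stable)
t=1 Δ0: e=0 a=1 clk=1 d=1 f=1 b=1 c=1
  Δ1: clk:1→0
  (1Δ to stable)
t=2 Δ0: e=0 a=1 clk=0 d=1 f=1 b=1 c=1
  Δ1: clk:0→1
  (1Δ to stable)

4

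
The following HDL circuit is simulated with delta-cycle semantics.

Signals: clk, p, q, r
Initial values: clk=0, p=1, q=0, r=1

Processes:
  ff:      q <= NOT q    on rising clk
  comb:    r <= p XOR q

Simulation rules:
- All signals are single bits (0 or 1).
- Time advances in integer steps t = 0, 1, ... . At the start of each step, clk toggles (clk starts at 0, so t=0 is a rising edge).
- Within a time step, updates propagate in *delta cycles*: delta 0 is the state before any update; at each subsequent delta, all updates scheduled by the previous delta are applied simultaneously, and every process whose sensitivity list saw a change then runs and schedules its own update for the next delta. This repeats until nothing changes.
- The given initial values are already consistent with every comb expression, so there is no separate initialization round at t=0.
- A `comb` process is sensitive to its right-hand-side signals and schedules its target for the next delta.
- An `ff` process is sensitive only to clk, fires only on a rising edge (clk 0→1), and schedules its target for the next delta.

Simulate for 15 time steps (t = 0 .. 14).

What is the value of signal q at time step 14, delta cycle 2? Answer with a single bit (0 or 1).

[bits: r,clk,p,q]
t=0: Δ0=1010 Δ1=1110 Δ2=1111 Δ3=0111 | 3Δ
t=1: Δ0=0111 Δ1=0011 | 1Δ
t=2: Δ0=0011 Δ1=0111 Δ2=0110 Δ3=1110 | 3Δ
t=3: Δ0=1110 Δ1=1010 | 1Δ
t=4: Δ0=1010 Δ1=1110 Δ2=1111 Δ3=0111 | 3Δ
t=5: Δ0=0111 Δ1=0011 | 1Δ
t=6: Δ0=0011 Δ1=0111 Δ2=0110 Δ3=1110 | 3Δ
t=7: Δ0=1110 Δ1=1010 | 1Δ
t=8: Δ0=1010 Δ1=1110 Δ2=1111 Δ3=0111 | 3Δ
t=9: Δ0=0111 Δ1=0011 | 1Δ
t=10: Δ0=0011 Δ1=0111 Δ2=0110 Δ3=1110 | 3Δ
t=11: Δ0=1110 Δ1=1010 | 1Δ
t=12: Δ0=1010 Δ1=1110 Δ2=1111 Δ3=0111 | 3Δ
t=13: Δ0=0111 Δ1=0011 | 1Δ
t=14: Δ0=0011 Δ1=0111 Δ2=0110 Δ3=1110 | 3Δ

0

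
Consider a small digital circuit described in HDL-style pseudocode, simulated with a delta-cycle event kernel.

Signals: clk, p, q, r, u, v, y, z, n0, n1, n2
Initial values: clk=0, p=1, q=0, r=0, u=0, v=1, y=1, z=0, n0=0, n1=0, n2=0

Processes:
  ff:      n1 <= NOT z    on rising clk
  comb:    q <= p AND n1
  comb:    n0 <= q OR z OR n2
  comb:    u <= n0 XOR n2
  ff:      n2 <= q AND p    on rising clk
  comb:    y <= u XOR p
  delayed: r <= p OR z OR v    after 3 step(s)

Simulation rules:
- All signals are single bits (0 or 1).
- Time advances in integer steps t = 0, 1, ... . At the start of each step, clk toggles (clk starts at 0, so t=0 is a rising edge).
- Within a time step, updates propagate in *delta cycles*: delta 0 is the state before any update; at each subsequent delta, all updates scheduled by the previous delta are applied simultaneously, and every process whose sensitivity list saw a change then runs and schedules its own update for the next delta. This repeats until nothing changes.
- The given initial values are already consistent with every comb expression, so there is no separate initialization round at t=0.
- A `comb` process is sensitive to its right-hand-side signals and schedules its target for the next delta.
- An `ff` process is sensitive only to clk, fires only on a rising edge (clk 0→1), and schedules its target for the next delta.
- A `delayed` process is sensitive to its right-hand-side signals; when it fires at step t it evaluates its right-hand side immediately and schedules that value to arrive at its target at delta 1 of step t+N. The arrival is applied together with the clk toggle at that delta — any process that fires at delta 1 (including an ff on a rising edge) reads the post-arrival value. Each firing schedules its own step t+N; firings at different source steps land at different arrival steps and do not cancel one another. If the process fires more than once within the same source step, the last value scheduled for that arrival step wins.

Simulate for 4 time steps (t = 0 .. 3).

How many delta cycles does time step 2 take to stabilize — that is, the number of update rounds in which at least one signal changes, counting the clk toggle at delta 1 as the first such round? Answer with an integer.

[bits: n0,v,u,p,r,z,clk,n2,y,q,n1]
t=0: Δ0=01010000100 Δ1=01010010100 Δ2=01010010101 Δ3=01010010111 Δ4=11010010111 Δ5=11110010111 Δ6=11110010011 | 6Δ
t=1: Δ0=11110010011 Δ1=11110000011 | 1Δ
t=2: Δ0=11110000011 Δ1=11110010011 Δ2=11110011011 Δ3=11010011011 Δ4=11010011111 | 4Δ
t=3: Δ0=11010011111 Δ1=11010001111 | 1Δ

4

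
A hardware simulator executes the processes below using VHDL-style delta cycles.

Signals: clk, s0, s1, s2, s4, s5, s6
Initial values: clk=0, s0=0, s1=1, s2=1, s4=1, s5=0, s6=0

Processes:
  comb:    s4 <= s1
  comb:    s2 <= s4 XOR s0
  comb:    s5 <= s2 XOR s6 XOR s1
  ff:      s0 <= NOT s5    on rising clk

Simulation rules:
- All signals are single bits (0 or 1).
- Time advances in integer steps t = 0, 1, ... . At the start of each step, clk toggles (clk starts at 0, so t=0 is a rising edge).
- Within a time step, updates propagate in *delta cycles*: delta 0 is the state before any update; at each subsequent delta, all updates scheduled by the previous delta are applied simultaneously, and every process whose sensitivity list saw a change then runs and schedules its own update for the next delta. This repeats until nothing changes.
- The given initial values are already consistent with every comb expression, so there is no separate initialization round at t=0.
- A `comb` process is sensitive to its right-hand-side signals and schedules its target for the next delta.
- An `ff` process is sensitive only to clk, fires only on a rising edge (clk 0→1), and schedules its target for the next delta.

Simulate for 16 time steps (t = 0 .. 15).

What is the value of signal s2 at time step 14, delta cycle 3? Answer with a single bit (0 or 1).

1

t0.Δ0 s0=0 s4=1 s5=0 s1=1 s2=1 s6=0 clk=0
t0.Δ1 s0=0 s4=1 s5=0 s1=1 s2=1 s6=0 clk=1
t0.Δ2 s0=1 s4=1 s5=0 s1=1 s2=1 s6=0 clk=1
t0.Δ3 s0=1 s4=1 s5=0 s1=1 s2=0 s6=0 clk=1
t0.Δ4 s0=1 s4=1 s5=1 s1=1 s2=0 s6=0 clk=1
t1.Δ0 s0=1 s4=1 s5=1 s1=1 s2=0 s6=0 clk=1
t1.Δ1 s0=1 s4=1 s5=1 s1=1 s2=0 s6=0 clk=0
t2.Δ0 s0=1 s4=1 s5=1 s1=1 s2=0 s6=0 clk=0
t2.Δ1 s0=1 s4=1 s5=1 s1=1 s2=0 s6=0 clk=1
t2.Δ2 s0=0 s4=1 s5=1 s1=1 s2=0 s6=0 clk=1
t2.Δ3 s0=0 s4=1 s5=1 s1=1 s2=1 s6=0 clk=1
t2.Δ4 s0=0 s4=1 s5=0 s1=1 s2=1 s6=0 clk=1
t3.Δ0 s0=0 s4=1 s5=0 s1=1 s2=1 s6=0 clk=1
t3.Δ1 s0=0 s4=1 s5=0 s1=1 s2=1 s6=0 clk=0
t4.Δ0 s0=0 s4=1 s5=0 s1=1 s2=1 s6=0 clk=0
t4.Δ1 s0=0 s4=1 s5=0 s1=1 s2=1 s6=0 clk=1
t4.Δ2 s0=1 s4=1 s5=0 s1=1 s2=1 s6=0 clk=1
t4.Δ3 s0=1 s4=1 s5=0 s1=1 s2=0 s6=0 clk=1
t4.Δ4 s0=1 s4=1 s5=1 s1=1 s2=0 s6=0 clk=1
t5.Δ0 s0=1 s4=1 s5=1 s1=1 s2=0 s6=0 clk=1
t5.Δ1 s0=1 s4=1 s5=1 s1=1 s2=0 s6=0 clk=0
t6.Δ0 s0=1 s4=1 s5=1 s1=1 s2=0 s6=0 clk=0
t6.Δ1 s0=1 s4=1 s5=1 s1=1 s2=0 s6=0 clk=1
t6.Δ2 s0=0 s4=1 s5=1 s1=1 s2=0 s6=0 clk=1
t6.Δ3 s0=0 s4=1 s5=1 s1=1 s2=1 s6=0 clk=1
t6.Δ4 s0=0 s4=1 s5=0 s1=1 s2=1 s6=0 clk=1
t7.Δ0 s0=0 s4=1 s5=0 s1=1 s2=1 s6=0 clk=1
t7.Δ1 s0=0 s4=1 s5=0 s1=1 s2=1 s6=0 clk=0
t8.Δ0 s0=0 s4=1 s5=0 s1=1 s2=1 s6=0 clk=0
t8.Δ1 s0=0 s4=1 s5=0 s1=1 s2=1 s6=0 clk=1
t8.Δ2 s0=1 s4=1 s5=0 s1=1 s2=1 s6=0 clk=1
t8.Δ3 s0=1 s4=1 s5=0 s1=1 s2=0 s6=0 clk=1
t8.Δ4 s0=1 s4=1 s5=1 s1=1 s2=0 s6=0 clk=1
t9.Δ0 s0=1 s4=1 s5=1 s1=1 s2=0 s6=0 clk=1
t9.Δ1 s0=1 s4=1 s5=1 s1=1 s2=0 s6=0 clk=0
t10.Δ0 s0=1 s4=1 s5=1 s1=1 s2=0 s6=0 clk=0
t10.Δ1 s0=1 s4=1 s5=1 s1=1 s2=0 s6=0 clk=1
t10.Δ2 s0=0 s4=1 s5=1 s1=1 s2=0 s6=0 clk=1
t10.Δ3 s0=0 s4=1 s5=1 s1=1 s2=1 s6=0 clk=1
t10.Δ4 s0=0 s4=1 s5=0 s1=1 s2=1 s6=0 clk=1
t11.Δ0 s0=0 s4=1 s5=0 s1=1 s2=1 s6=0 clk=1
t11.Δ1 s0=0 s4=1 s5=0 s1=1 s2=1 s6=0 clk=0
t12.Δ0 s0=0 s4=1 s5=0 s1=1 s2=1 s6=0 clk=0
t12.Δ1 s0=0 s4=1 s5=0 s1=1 s2=1 s6=0 clk=1
t12.Δ2 s0=1 s4=1 s5=0 s1=1 s2=1 s6=0 clk=1
t12.Δ3 s0=1 s4=1 s5=0 s1=1 s2=0 s6=0 clk=1
t12.Δ4 s0=1 s4=1 s5=1 s1=1 s2=0 s6=0 clk=1
t13.Δ0 s0=1 s4=1 s5=1 s1=1 s2=0 s6=0 clk=1
t13.Δ1 s0=1 s4=1 s5=1 s1=1 s2=0 s6=0 clk=0
t14.Δ0 s0=1 s4=1 s5=1 s1=1 s2=0 s6=0 clk=0
t14.Δ1 s0=1 s4=1 s5=1 s1=1 s2=0 s6=0 clk=1
t14.Δ2 s0=0 s4=1 s5=1 s1=1 s2=0 s6=0 clk=1
t14.Δ3 s0=0 s4=1 s5=1 s1=1 s2=1 s6=0 clk=1
t14.Δ4 s0=0 s4=1 s5=0 s1=1 s2=1 s6=0 clk=1
t15.Δ0 s0=0 s4=1 s5=0 s1=1 s2=1 s6=0 clk=1
t15.Δ1 s0=0 s4=1 s5=0 s1=1 s2=1 s6=0 clk=0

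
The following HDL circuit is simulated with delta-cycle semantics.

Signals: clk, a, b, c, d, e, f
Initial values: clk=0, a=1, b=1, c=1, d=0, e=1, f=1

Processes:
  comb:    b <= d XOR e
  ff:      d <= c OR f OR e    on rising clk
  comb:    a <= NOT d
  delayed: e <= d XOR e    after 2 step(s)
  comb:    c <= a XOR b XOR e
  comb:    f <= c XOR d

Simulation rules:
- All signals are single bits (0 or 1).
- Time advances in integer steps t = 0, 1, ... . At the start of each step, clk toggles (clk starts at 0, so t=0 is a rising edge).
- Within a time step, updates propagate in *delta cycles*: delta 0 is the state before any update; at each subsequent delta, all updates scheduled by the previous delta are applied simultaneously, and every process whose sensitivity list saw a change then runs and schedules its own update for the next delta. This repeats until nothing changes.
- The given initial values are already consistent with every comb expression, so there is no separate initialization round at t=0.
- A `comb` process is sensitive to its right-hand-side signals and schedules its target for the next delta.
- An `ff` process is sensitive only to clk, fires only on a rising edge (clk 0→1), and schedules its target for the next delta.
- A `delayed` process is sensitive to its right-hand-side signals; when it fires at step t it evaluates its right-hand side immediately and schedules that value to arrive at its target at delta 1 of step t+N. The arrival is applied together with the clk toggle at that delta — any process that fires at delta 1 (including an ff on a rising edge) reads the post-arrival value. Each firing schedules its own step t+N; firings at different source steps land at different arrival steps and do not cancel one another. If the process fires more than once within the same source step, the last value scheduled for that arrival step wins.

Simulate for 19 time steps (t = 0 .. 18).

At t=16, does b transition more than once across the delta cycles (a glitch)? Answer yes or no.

[bits: a,d,b,clk,f,e,c]
t=0: Δ0=1010111 Δ1=1011111 Δ2=1111111 Δ3=0101011 | 3Δ
t=1: Δ0=0101011 Δ1=0100011 | 1Δ
t=2: Δ0=0100011 Δ1=0101001 Δ2=0111000 Δ3=0111101 Δ4=0111001 | 4Δ
t=3: Δ0=0111001 Δ1=0110001 | 1Δ
t=4: Δ0=0110001 Δ1=0111011 Δ2=0101010 Δ3=0101111 Δ4=0101011 | 4Δ
t=5: Δ0=0101011 Δ1=0100011 | 1Δ
t=6: Δ0=0100011 Δ1=0101001 Δ2=0111000 Δ3=0111101 Δ4=0111001 | 4Δ
t=7: Δ0=0111001 Δ1=0110001 | 1Δ
t=8: Δ0=0110001 Δ1=0111011 Δ2=0101010 Δ3=0101111 Δ4=0101011 | 4Δ
t=9: Δ0=0101011 Δ1=0100011 | 1Δ
t=10: Δ0=0100011 Δ1=0101001 Δ2=0111000 Δ3=0111101 Δ4=0111001 | 4Δ
t=11: Δ0=0111001 Δ1=0110001 | 1Δ
t=12: Δ0=0110001 Δ1=0111011 Δ2=0101010 Δ3=0101111 Δ4=0101011 | 4Δ
t=13: Δ0=0101011 Δ1=0100011 | 1Δ
t=14: Δ0=0100011 Δ1=0101001 Δ2=0111000 Δ3=0111101 Δ4=0111001 | 4Δ
t=15: Δ0=0111001 Δ1=0110001 | 1Δ
t=16: Δ0=0110001 Δ1=0111011 Δ2=0101010 Δ3=0101111 Δ4=0101011 | 4Δ
t=17: Δ0=0101011 Δ1=0100011 | 1Δ
t=18: Δ0=0100011 Δ1=0101001 Δ2=0111000 Δ3=0111101 Δ4=0111001 | 4Δ

no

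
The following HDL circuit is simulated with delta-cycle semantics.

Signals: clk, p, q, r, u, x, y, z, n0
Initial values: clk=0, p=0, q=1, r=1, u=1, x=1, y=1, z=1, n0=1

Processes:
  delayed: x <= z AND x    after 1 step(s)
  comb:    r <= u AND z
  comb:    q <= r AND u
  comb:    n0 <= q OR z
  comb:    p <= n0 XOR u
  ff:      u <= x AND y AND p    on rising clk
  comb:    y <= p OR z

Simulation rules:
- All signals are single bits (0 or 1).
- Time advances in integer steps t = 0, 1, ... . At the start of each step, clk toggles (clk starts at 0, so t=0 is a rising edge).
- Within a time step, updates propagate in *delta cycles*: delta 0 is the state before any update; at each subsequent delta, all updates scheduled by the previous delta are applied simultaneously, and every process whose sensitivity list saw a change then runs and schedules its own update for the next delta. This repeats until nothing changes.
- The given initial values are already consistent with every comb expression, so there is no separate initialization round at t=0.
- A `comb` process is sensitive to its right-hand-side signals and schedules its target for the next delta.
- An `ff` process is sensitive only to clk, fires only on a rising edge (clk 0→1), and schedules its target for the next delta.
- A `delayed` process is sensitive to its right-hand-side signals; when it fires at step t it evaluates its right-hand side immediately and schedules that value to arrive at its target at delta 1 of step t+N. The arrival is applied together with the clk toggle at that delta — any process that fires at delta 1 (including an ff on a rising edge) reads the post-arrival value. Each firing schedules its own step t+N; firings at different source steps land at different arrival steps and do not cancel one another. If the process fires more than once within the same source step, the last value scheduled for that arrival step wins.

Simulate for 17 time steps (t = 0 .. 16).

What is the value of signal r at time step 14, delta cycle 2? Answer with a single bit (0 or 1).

t0.Δ0 q=1 z=1 r=1 clk=0 y=1 p=0 x=1 u=1 n0=1
t0.Δ1 q=1 z=1 r=1 clk=1 y=1 p=0 x=1 u=1 n0=1
t0.Δ2 q=1 z=1 r=1 clk=1 y=1 p=0 x=1 u=0 n0=1
t0.Δ3 q=0 z=1 r=0 clk=1 y=1 p=1 x=1 u=0 n0=1
t1.Δ0 q=0 z=1 r=0 clk=1 y=1 p=1 x=1 u=0 n0=1
t1.Δ1 q=0 z=1 r=0 clk=0 y=1 p=1 x=1 u=0 n0=1
t2.Δ0 q=0 z=1 r=0 clk=0 y=1 p=1 x=1 u=0 n0=1
t2.Δ1 q=0 z=1 r=0 clk=1 y=1 p=1 x=1 u=0 n0=1
t2.Δ2 q=0 z=1 r=0 clk=1 y=1 p=1 x=1 u=1 n0=1
t2.Δ3 q=0 z=1 r=1 clk=1 y=1 p=0 x=1 u=1 n0=1
t2.Δ4 q=1 z=1 r=1 clk=1 y=1 p=0 x=1 u=1 n0=1
t3.Δ0 q=1 z=1 r=1 clk=1 y=1 p=0 x=1 u=1 n0=1
t3.Δ1 q=1 z=1 r=1 clk=0 y=1 p=0 x=1 u=1 n0=1
t4.Δ0 q=1 z=1 r=1 clk=0 y=1 p=0 x=1 u=1 n0=1
t4.Δ1 q=1 z=1 r=1 clk=1 y=1 p=0 x=1 u=1 n0=1
t4.Δ2 q=1 z=1 r=1 clk=1 y=1 p=0 x=1 u=0 n0=1
t4.Δ3 q=0 z=1 r=0 clk=1 y=1 p=1 x=1 u=0 n0=1
t5.Δ0 q=0 z=1 r=0 clk=1 y=1 p=1 x=1 u=0 n0=1
t5.Δ1 q=0 z=1 r=0 clk=0 y=1 p=1 x=1 u=0 n0=1
t6.Δ0 q=0 z=1 r=0 clk=0 y=1 p=1 x=1 u=0 n0=1
t6.Δ1 q=0 z=1 r=0 clk=1 y=1 p=1 x=1 u=0 n0=1
t6.Δ2 q=0 z=1 r=0 clk=1 y=1 p=1 x=1 u=1 n0=1
t6.Δ3 q=0 z=1 r=1 clk=1 y=1 p=0 x=1 u=1 n0=1
t6.Δ4 q=1 z=1 r=1 clk=1 y=1 p=0 x=1 u=1 n0=1
t7.Δ0 q=1 z=1 r=1 clk=1 y=1 p=0 x=1 u=1 n0=1
t7.Δ1 q=1 z=1 r=1 clk=0 y=1 p=0 x=1 u=1 n0=1
t8.Δ0 q=1 z=1 r=1 clk=0 y=1 p=0 x=1 u=1 n0=1
t8.Δ1 q=1 z=1 r=1 clk=1 y=1 p=0 x=1 u=1 n0=1
t8.Δ2 q=1 z=1 r=1 clk=1 y=1 p=0 x=1 u=0 n0=1
t8.Δ3 q=0 z=1 r=0 clk=1 y=1 p=1 x=1 u=0 n0=1
t9.Δ0 q=0 z=1 r=0 clk=1 y=1 p=1 x=1 u=0 n0=1
t9.Δ1 q=0 z=1 r=0 clk=0 y=1 p=1 x=1 u=0 n0=1
t10.Δ0 q=0 z=1 r=0 clk=0 y=1 p=1 x=1 u=0 n0=1
t10.Δ1 q=0 z=1 r=0 clk=1 y=1 p=1 x=1 u=0 n0=1
t10.Δ2 q=0 z=1 r=0 clk=1 y=1 p=1 x=1 u=1 n0=1
t10.Δ3 q=0 z=1 r=1 clk=1 y=1 p=0 x=1 u=1 n0=1
t10.Δ4 q=1 z=1 r=1 clk=1 y=1 p=0 x=1 u=1 n0=1
t11.Δ0 q=1 z=1 r=1 clk=1 y=1 p=0 x=1 u=1 n0=1
t11.Δ1 q=1 z=1 r=1 clk=0 y=1 p=0 x=1 u=1 n0=1
t12.Δ0 q=1 z=1 r=1 clk=0 y=1 p=0 x=1 u=1 n0=1
t12.Δ1 q=1 z=1 r=1 clk=1 y=1 p=0 x=1 u=1 n0=1
t12.Δ2 q=1 z=1 r=1 clk=1 y=1 p=0 x=1 u=0 n0=1
t12.Δ3 q=0 z=1 r=0 clk=1 y=1 p=1 x=1 u=0 n0=1
t13.Δ0 q=0 z=1 r=0 clk=1 y=1 p=1 x=1 u=0 n0=1
t13.Δ1 q=0 z=1 r=0 clk=0 y=1 p=1 x=1 u=0 n0=1
t14.Δ0 q=0 z=1 r=0 clk=0 y=1 p=1 x=1 u=0 n0=1
t14.Δ1 q=0 z=1 r=0 clk=1 y=1 p=1 x=1 u=0 n0=1
t14.Δ2 q=0 z=1 r=0 clk=1 y=1 p=1 x=1 u=1 n0=1
t14.Δ3 q=0 z=1 r=1 clk=1 y=1 p=0 x=1 u=1 n0=1
t14.Δ4 q=1 z=1 r=1 clk=1 y=1 p=0 x=1 u=1 n0=1
t15.Δ0 q=1 z=1 r=1 clk=1 y=1 p=0 x=1 u=1 n0=1
t15.Δ1 q=1 z=1 r=1 clk=0 y=1 p=0 x=1 u=1 n0=1
t16.Δ0 q=1 z=1 r=1 clk=0 y=1 p=0 x=1 u=1 n0=1
t16.Δ1 q=1 z=1 r=1 clk=1 y=1 p=0 x=1 u=1 n0=1
t16.Δ2 q=1 z=1 r=1 clk=1 y=1 p=0 x=1 u=0 n0=1
t16.Δ3 q=0 z=1 r=0 clk=1 y=1 p=1 x=1 u=0 n0=1

0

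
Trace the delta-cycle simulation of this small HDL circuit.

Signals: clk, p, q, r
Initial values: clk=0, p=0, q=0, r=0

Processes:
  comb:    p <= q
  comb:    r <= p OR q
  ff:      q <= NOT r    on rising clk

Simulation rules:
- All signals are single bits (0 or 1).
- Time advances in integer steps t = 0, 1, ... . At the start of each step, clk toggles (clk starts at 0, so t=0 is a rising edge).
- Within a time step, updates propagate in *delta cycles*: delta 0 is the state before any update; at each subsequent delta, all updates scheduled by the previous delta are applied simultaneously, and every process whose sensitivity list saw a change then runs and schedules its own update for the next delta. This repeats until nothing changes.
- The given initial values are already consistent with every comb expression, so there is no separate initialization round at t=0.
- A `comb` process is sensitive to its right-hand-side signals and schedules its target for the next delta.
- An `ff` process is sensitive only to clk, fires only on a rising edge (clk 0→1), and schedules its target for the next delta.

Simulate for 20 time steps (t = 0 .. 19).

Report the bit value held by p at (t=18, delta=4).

[bits: clk,q,r,p]
t=0: Δ0=0000 Δ1=1000 Δ2=1100 Δ3=1111 | 3Δ
t=1: Δ0=1111 Δ1=0111 | 1Δ
t=2: Δ0=0111 Δ1=1111 Δ2=1011 Δ3=1010 Δ4=1000 | 4Δ
t=3: Δ0=1000 Δ1=0000 | 1Δ
t=4: Δ0=0000 Δ1=1000 Δ2=1100 Δ3=1111 | 3Δ
t=5: Δ0=1111 Δ1=0111 | 1Δ
t=6: Δ0=0111 Δ1=1111 Δ2=1011 Δ3=1010 Δ4=1000 | 4Δ
t=7: Δ0=1000 Δ1=0000 | 1Δ
t=8: Δ0=0000 Δ1=1000 Δ2=1100 Δ3=1111 | 3Δ
t=9: Δ0=1111 Δ1=0111 | 1Δ
t=10: Δ0=0111 Δ1=1111 Δ2=1011 Δ3=1010 Δ4=1000 | 4Δ
t=11: Δ0=1000 Δ1=0000 | 1Δ
t=12: Δ0=0000 Δ1=1000 Δ2=1100 Δ3=1111 | 3Δ
t=13: Δ0=1111 Δ1=0111 | 1Δ
t=14: Δ0=0111 Δ1=1111 Δ2=1011 Δ3=1010 Δ4=1000 | 4Δ
t=15: Δ0=1000 Δ1=0000 | 1Δ
t=16: Δ0=0000 Δ1=1000 Δ2=1100 Δ3=1111 | 3Δ
t=17: Δ0=1111 Δ1=0111 | 1Δ
t=18: Δ0=0111 Δ1=1111 Δ2=1011 Δ3=1010 Δ4=1000 | 4Δ
t=19: Δ0=1000 Δ1=0000 | 1Δ

0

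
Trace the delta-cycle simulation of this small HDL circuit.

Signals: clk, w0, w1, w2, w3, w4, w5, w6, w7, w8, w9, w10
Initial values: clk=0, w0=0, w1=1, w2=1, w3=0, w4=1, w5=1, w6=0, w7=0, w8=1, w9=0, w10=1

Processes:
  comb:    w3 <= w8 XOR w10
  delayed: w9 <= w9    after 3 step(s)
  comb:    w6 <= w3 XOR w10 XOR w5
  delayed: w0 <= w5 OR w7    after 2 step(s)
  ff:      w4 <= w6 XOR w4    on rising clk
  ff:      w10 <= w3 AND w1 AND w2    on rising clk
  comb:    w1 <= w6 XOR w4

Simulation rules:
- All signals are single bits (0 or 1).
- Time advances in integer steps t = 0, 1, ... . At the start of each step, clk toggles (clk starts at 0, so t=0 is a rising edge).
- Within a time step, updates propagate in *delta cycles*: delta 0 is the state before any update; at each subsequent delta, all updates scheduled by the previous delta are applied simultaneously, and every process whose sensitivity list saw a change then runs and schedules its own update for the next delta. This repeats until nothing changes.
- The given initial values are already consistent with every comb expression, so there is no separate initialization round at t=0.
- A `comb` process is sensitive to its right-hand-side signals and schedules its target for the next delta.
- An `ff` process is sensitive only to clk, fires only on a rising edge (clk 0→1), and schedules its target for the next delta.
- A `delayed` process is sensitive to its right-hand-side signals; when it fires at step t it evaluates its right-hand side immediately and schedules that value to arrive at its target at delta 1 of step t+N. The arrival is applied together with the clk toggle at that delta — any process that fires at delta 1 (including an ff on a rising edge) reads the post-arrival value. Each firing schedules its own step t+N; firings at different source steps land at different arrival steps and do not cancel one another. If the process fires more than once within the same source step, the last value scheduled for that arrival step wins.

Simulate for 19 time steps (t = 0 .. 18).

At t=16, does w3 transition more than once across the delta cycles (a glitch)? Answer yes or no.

[bits: w4,w7,w9,w6,w1,w10,w2,w5,w3,clk,w0,w8]
t=0: Δ0=100011110001 Δ1=100011110101 Δ2=100010110101 Δ3=100110111101 Δ4=100000111101 Δ5=100010111101 | 5Δ
t=1: Δ0=100010111101 Δ1=100010111001 | 1Δ
t=2: Δ0=100010111001 Δ1=100010111101 Δ2=100011111101 Δ3=100111110101 Δ4=100001110101 Δ5=100011110101 | 5Δ
t=3: Δ0=100011110101 Δ1=100011110001 | 1Δ
t=4: Δ0=100011110001 Δ1=100011110101 Δ2=100010110101 Δ3=100110111101 Δ4=100000111101 Δ5=100010111101 | 5Δ
t=5: Δ0=100010111101 Δ1=100010111001 | 1Δ
t=6: Δ0=100010111001 Δ1=100010111101 Δ2=100011111101 Δ3=100111110101 Δ4=100001110101 Δ5=100011110101 | 5Δ
t=7: Δ0=100011110101 Δ1=100011110001 | 1Δ
t=8: Δ0=100011110001 Δ1=100011110101 Δ2=100010110101 Δ3=100110111101 Δ4=100000111101 Δ5=100010111101 | 5Δ
t=9: Δ0=100010111101 Δ1=100010111001 | 1Δ
t=10: Δ0=100010111001 Δ1=100010111101 Δ2=100011111101 Δ3=100111110101 Δ4=100001110101 Δ5=100011110101 | 5Δ
t=11: Δ0=100011110101 Δ1=100011110001 | 1Δ
t=12: Δ0=100011110001 Δ1=100011110101 Δ2=100010110101 Δ3=100110111101 Δ4=100000111101 Δ5=100010111101 | 5Δ
t=13: Δ0=100010111101 Δ1=100010111001 | 1Δ
t=14: Δ0=100010111001 Δ1=100010111101 Δ2=100011111101 Δ3=100111110101 Δ4=100001110101 Δ5=100011110101 | 5Δ
t=15: Δ0=100011110101 Δ1=100011110001 | 1Δ
t=16: Δ0=100011110001 Δ1=100011110101 Δ2=100010110101 Δ3=100110111101 Δ4=100000111101 Δ5=100010111101 | 5Δ
t=17: Δ0=100010111101 Δ1=100010111001 | 1Δ
t=18: Δ0=100010111001 Δ1=100010111101 Δ2=100011111101 Δ3=100111110101 Δ4=100001110101 Δ5=100011110101 | 5Δ

no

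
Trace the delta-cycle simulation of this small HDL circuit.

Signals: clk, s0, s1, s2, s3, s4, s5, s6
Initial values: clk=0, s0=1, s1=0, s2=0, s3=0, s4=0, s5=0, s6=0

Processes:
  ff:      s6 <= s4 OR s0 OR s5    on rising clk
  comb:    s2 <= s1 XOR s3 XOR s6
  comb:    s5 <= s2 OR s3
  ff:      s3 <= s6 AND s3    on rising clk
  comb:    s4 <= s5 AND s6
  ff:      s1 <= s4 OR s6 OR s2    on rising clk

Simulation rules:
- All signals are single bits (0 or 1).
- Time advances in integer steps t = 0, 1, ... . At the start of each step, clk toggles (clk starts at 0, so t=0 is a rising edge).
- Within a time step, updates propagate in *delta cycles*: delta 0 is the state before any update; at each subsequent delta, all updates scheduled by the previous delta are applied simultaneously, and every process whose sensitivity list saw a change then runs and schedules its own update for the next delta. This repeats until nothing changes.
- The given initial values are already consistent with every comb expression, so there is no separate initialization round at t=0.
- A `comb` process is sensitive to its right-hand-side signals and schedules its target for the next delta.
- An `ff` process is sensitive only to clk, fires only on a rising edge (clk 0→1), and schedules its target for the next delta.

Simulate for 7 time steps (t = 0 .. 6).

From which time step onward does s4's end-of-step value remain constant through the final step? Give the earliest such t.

t=0 Δ0: s2=0 s6=0 s0=1 s1=0 s5=0 s3=0 clk=0 s4=0
  Δ1: clk:0→1
  Δ2: s6:0→1
  Δ3: s2:0→1
  Δ4: s5:0→1
  Δ5: s4:0→1
  (5Δ to stable)
t=1 Δ0: s2=1 s6=1 s0=1 s1=0 s5=1 s3=0 clk=1 s4=1
  Δ1: clk:1→0
  (1Δ to stable)
t=2 Δ0: s2=1 s6=1 s0=1 s1=0 s5=1 s3=0 clk=0 s4=1
  Δ1: clk:0→1
  Δ2: s1:0→1
  Δ3: s2:1→0
  Δ4: s5:1→0
  Δ5: s4:1→0
  (5Δ to stable)
t=3 Δ0: s2=0 s6=1 s0=1 s1=1 s5=0 s3=0 clk=1 s4=0
  Δ1: clk:1→0
  (1Δ to stable)
t=4 Δ0: s2=0 s6=1 s0=1 s1=1 s5=0 s3=0 clk=0 s4=0
  Δ1: clk:0→1
  (1Δ to stable)
t=5 Δ0: s2=0 s6=1 s0=1 s1=1 s5=0 s3=0 clk=1 s4=0
  Δ1: clk:1→0
  (1Δ to stable)
t=6 Δ0: s2=0 s6=1 s0=1 s1=1 s5=0 s3=0 clk=0 s4=0
  Δ1: clk:0→1
  (1Δ to stable)

2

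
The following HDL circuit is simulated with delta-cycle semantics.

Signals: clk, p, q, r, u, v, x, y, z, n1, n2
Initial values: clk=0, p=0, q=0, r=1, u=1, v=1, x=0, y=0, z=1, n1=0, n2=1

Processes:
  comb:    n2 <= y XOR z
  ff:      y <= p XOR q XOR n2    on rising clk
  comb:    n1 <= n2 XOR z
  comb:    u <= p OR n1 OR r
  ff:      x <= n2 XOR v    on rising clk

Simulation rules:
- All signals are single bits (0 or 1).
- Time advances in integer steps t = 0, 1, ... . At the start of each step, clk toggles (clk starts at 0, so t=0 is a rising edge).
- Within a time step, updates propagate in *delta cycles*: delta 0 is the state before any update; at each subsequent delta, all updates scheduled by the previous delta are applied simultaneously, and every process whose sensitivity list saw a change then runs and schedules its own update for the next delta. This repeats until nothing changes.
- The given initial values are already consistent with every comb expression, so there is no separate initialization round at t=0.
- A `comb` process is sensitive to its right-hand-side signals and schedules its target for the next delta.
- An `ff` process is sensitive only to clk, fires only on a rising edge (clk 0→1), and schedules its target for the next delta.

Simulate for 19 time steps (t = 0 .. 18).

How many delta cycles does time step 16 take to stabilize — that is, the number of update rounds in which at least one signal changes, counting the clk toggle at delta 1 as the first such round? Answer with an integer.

[bits: z,v,q,r,n2,n1,x,clk,p,y,u]
t=0: Δ0=11011000001 Δ1=11011001001 Δ2=11011001011 Δ3=11010001011 Δ4=11010101011 | 4Δ
t=1: Δ0=11010101011 Δ1=11010100011 | 1Δ
t=2: Δ0=11010100011 Δ1=11010101011 Δ2=11010111001 Δ3=11011111001 Δ4=11011011001 | 4Δ
t=3: Δ0=11011011001 Δ1=11011010001 | 1Δ
t=4: Δ0=11011010001 Δ1=11011011001 Δ2=11011001011 Δ3=11010001011 Δ4=11010101011 | 4Δ
t=5: Δ0=11010101011 Δ1=11010100011 | 1Δ
t=6: Δ0=11010100011 Δ1=11010101011 Δ2=11010111001 Δ3=11011111001 Δ4=11011011001 | 4Δ
t=7: Δ0=11011011001 Δ1=11011010001 | 1Δ
t=8: Δ0=11011010001 Δ1=11011011001 Δ2=11011001011 Δ3=11010001011 Δ4=11010101011 | 4Δ
t=9: Δ0=11010101011 Δ1=11010100011 | 1Δ
t=10: Δ0=11010100011 Δ1=11010101011 Δ2=11010111001 Δ3=11011111001 Δ4=11011011001 | 4Δ
t=11: Δ0=11011011001 Δ1=11011010001 | 1Δ
t=12: Δ0=11011010001 Δ1=11011011001 Δ2=11011001011 Δ3=11010001011 Δ4=11010101011 | 4Δ
t=13: Δ0=11010101011 Δ1=11010100011 | 1Δ
t=14: Δ0=11010100011 Δ1=11010101011 Δ2=11010111001 Δ3=11011111001 Δ4=11011011001 | 4Δ
t=15: Δ0=11011011001 Δ1=11011010001 | 1Δ
t=16: Δ0=11011010001 Δ1=11011011001 Δ2=11011001011 Δ3=11010001011 Δ4=11010101011 | 4Δ
t=17: Δ0=11010101011 Δ1=11010100011 | 1Δ
t=18: Δ0=11010100011 Δ1=11010101011 Δ2=11010111001 Δ3=11011111001 Δ4=11011011001 | 4Δ

4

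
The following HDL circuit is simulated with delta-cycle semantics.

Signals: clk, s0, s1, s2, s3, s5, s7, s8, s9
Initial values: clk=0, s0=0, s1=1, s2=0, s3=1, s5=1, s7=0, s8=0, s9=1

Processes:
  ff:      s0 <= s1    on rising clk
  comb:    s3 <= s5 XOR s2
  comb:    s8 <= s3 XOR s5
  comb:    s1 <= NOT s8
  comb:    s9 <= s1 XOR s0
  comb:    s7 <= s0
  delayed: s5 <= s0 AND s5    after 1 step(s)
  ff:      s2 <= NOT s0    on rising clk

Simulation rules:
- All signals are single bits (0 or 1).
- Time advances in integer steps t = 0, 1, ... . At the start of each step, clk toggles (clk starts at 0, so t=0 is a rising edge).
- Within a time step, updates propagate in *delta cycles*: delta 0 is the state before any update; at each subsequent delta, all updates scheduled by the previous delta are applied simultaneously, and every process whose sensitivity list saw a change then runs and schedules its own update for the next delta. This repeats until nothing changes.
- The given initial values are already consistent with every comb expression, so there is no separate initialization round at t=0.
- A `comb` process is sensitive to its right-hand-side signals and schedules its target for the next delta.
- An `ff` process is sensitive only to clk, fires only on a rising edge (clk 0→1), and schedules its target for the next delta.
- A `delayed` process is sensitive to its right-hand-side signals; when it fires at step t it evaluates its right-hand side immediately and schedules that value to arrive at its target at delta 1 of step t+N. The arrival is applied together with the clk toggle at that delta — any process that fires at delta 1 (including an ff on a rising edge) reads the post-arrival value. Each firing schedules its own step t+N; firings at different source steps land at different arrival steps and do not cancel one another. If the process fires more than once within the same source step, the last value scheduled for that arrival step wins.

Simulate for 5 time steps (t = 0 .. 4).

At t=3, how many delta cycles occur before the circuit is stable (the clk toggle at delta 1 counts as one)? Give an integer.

[bits: s3,s5,s2,clk,s9,s8,s1,s7,s0]
t=0: Δ0=110010100 Δ1=110110100 Δ2=111110101 Δ3=011100111 Δ4=011101111 Δ5=011101011 Δ6=011111011 | 6Δ
t=1: Δ0=011111011 Δ1=011011011 | 1Δ
t=2: Δ0=011011011 Δ1=011111011 Δ2=010111010 Δ3=110101000 Δ4=110100000 Δ5=110100100 Δ6=110110100 | 6Δ
t=3: Δ0=110110100 Δ1=100010100 Δ2=000011100 Δ3=000010000 Δ4=000000100 Δ5=000010100 | 5Δ
t=4: Δ0=000010100 Δ1=000110100 Δ2=001110101 Δ3=101100111 Δ4=101101111 Δ5=101101011 Δ6=101111011 | 6Δ

5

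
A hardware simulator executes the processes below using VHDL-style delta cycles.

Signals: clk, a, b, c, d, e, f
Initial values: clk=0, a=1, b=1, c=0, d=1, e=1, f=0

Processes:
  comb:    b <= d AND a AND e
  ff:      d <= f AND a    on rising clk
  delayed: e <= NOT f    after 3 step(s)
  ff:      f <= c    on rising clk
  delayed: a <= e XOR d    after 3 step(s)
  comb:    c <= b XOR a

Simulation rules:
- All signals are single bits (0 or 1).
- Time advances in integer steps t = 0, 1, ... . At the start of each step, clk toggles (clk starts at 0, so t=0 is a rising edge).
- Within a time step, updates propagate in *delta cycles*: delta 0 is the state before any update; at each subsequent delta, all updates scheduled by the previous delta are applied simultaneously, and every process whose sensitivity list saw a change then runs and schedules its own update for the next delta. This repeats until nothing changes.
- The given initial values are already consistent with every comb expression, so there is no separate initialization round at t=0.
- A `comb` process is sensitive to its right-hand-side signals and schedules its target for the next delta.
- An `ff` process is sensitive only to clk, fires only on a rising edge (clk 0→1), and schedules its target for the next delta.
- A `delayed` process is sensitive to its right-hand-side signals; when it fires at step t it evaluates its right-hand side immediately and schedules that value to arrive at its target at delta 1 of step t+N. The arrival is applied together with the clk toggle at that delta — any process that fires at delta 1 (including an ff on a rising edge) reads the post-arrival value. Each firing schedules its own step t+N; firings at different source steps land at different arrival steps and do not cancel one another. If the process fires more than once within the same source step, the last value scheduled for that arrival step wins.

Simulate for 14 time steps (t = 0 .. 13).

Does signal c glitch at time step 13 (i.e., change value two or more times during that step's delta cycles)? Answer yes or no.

yes

t0.Δ0 f=0 c=0 a=1 b=1 clk=0 e=1 d=1
t0.Δ1 f=0 c=0 a=1 b=1 clk=1 e=1 d=1
t0.Δ2 f=0 c=0 a=1 b=1 clk=1 e=1 d=0
t0.Δ3 f=0 c=0 a=1 b=0 clk=1 e=1 d=0
t0.Δ4 f=0 c=1 a=1 b=0 clk=1 e=1 d=0
t1.Δ0 f=0 c=1 a=1 b=0 clk=1 e=1 d=0
t1.Δ1 f=0 c=1 a=1 b=0 clk=0 e=1 d=0
t2.Δ0 f=0 c=1 a=1 b=0 clk=0 e=1 d=0
t2.Δ1 f=0 c=1 a=1 b=0 clk=1 e=1 d=0
t2.Δ2 f=1 c=1 a=1 b=0 clk=1 e=1 d=0
t3.Δ0 f=1 c=1 a=1 b=0 clk=1 e=1 d=0
t3.Δ1 f=1 c=1 a=1 b=0 clk=0 e=1 d=0
t4.Δ0 f=1 c=1 a=1 b=0 clk=0 e=1 d=0
t4.Δ1 f=1 c=1 a=1 b=0 clk=1 e=1 d=0
t4.Δ2 f=1 c=1 a=1 b=0 clk=1 e=1 d=1
t4.Δ3 f=1 c=1 a=1 b=1 clk=1 e=1 d=1
t4.Δ4 f=1 c=0 a=1 b=1 clk=1 e=1 d=1
t5.Δ0 f=1 c=0 a=1 b=1 clk=1 e=1 d=1
t5.Δ1 f=1 c=0 a=1 b=1 clk=0 e=0 d=1
t5.Δ2 f=1 c=0 a=1 b=0 clk=0 e=0 d=1
t5.Δ3 f=1 c=1 a=1 b=0 clk=0 e=0 d=1
t6.Δ0 f=1 c=1 a=1 b=0 clk=0 e=0 d=1
t6.Δ1 f=1 c=1 a=1 b=0 clk=1 e=0 d=1
t7.Δ0 f=1 c=1 a=1 b=0 clk=1 e=0 d=1
t7.Δ1 f=1 c=1 a=0 b=0 clk=0 e=0 d=1
t7.Δ2 f=1 c=0 a=0 b=0 clk=0 e=0 d=1
t8.Δ0 f=1 c=0 a=0 b=0 clk=0 e=0 d=1
t8.Δ1 f=1 c=0 a=1 b=0 clk=1 e=0 d=1
t8.Δ2 f=0 c=1 a=1 b=0 clk=1 e=0 d=1
t9.Δ0 f=0 c=1 a=1 b=0 clk=1 e=0 d=1
t9.Δ1 f=0 c=1 a=1 b=0 clk=0 e=0 d=1
t10.Δ0 f=0 c=1 a=1 b=0 clk=0 e=0 d=1
t10.Δ1 f=0 c=1 a=1 b=0 clk=1 e=0 d=1
t10.Δ2 f=1 c=1 a=1 b=0 clk=1 e=0 d=0
t11.Δ0 f=1 c=1 a=1 b=0 clk=1 e=0 d=0
t11.Δ1 f=1 c=1 a=1 b=0 clk=0 e=1 d=0
t12.Δ0 f=1 c=1 a=1 b=0 clk=0 e=1 d=0
t12.Δ1 f=1 c=1 a=1 b=0 clk=1 e=1 d=0
t12.Δ2 f=1 c=1 a=1 b=0 clk=1 e=1 d=1
t12.Δ3 f=1 c=1 a=1 b=1 clk=1 e=1 d=1
t12.Δ4 f=1 c=0 a=1 b=1 clk=1 e=1 d=1
t13.Δ0 f=1 c=0 a=1 b=1 clk=1 e=1 d=1
t13.Δ1 f=1 c=0 a=0 b=1 clk=0 e=0 d=1
t13.Δ2 f=1 c=1 a=0 b=0 clk=0 e=0 d=1
t13.Δ3 f=1 c=0 a=0 b=0 clk=0 e=0 d=1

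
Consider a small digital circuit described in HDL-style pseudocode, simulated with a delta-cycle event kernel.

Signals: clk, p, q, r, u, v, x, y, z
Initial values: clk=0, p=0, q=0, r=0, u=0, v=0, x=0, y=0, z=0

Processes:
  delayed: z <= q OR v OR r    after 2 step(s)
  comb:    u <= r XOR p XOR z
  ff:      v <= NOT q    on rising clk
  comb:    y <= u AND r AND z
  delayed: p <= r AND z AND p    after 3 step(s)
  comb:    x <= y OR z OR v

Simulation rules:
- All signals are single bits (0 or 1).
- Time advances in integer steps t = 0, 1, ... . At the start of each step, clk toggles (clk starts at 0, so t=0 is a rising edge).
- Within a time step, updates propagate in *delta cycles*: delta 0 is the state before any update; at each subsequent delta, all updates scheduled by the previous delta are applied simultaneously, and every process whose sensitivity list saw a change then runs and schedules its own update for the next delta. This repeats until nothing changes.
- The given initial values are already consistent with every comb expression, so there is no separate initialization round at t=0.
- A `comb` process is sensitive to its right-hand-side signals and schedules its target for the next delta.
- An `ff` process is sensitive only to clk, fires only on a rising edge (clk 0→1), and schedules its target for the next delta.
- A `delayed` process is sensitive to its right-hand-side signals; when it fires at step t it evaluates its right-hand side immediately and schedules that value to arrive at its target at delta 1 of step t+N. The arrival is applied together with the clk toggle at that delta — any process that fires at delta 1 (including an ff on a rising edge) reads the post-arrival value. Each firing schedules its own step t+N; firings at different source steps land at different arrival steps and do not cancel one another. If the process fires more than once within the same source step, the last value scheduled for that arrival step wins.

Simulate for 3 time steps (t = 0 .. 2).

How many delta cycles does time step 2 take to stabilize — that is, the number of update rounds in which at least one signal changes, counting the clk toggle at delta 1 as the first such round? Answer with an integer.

2

[bits: q,r,u,clk,v,x,y,z,p]
t=0: Δ0=000000000 Δ1=000100000 Δ2=000110000 Δ3=000111000 | 3Δ
t=1: Δ0=000111000 Δ1=000011000 | 1Δ
t=2: Δ0=000011000 Δ1=000111010 Δ2=001111010 | 2Δ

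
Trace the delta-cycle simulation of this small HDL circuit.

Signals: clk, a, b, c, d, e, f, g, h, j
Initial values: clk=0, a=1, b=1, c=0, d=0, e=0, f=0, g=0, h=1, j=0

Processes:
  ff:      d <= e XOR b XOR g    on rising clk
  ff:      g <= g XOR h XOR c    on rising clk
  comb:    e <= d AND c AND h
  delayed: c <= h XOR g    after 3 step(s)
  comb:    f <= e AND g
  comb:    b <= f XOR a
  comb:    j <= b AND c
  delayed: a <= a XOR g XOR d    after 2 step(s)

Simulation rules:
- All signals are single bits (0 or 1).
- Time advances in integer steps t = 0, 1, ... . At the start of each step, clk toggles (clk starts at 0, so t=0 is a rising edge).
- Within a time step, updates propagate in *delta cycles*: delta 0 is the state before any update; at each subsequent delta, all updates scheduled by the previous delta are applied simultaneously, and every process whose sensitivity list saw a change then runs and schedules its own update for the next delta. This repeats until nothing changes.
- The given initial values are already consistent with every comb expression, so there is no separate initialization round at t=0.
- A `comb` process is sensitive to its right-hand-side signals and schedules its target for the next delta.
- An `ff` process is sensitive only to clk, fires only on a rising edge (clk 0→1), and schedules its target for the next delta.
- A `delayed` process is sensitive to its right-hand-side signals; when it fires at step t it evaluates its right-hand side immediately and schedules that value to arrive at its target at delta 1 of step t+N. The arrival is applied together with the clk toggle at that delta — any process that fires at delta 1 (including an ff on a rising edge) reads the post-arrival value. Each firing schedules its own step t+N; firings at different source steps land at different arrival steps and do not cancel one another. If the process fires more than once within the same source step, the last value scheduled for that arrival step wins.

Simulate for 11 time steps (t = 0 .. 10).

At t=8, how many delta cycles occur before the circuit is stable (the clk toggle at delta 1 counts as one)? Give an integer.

t0.Δ0 f=0 c=0 clk=0 g=0 a=1 e=0 d=0 j=0 h=1 b=1
t0.Δ1 f=0 c=0 clk=1 g=0 a=1 e=0 d=0 j=0 h=1 b=1
t0.Δ2 f=0 c=0 clk=1 g=1 a=1 e=0 d=1 j=0 h=1 b=1
t1.Δ0 f=0 c=0 clk=1 g=1 a=1 e=0 d=1 j=0 h=1 b=1
t1.Δ1 f=0 c=0 clk=0 g=1 a=1 e=0 d=1 j=0 h=1 b=1
t2.Δ0 f=0 c=0 clk=0 g=1 a=1 e=0 d=1 j=0 h=1 b=1
t2.Δ1 f=0 c=0 clk=1 g=1 a=1 e=0 d=1 j=0 h=1 b=1
t2.Δ2 f=0 c=0 clk=1 g=0 a=1 e=0 d=0 j=0 h=1 b=1
t3.Δ0 f=0 c=0 clk=1 g=0 a=1 e=0 d=0 j=0 h=1 b=1
t3.Δ1 f=0 c=0 clk=0 g=0 a=1 e=0 d=0 j=0 h=1 b=1
t4.Δ0 f=0 c=0 clk=0 g=0 a=1 e=0 d=0 j=0 h=1 b=1
t4.Δ1 f=0 c=0 clk=1 g=0 a=1 e=0 d=0 j=0 h=1 b=1
t4.Δ2 f=0 c=0 clk=1 g=1 a=1 e=0 d=1 j=0 h=1 b=1
t5.Δ0 f=0 c=0 clk=1 g=1 a=1 e=0 d=1 j=0 h=1 b=1
t5.Δ1 f=0 c=1 clk=0 g=1 a=1 e=0 d=1 j=0 h=1 b=1
t5.Δ2 f=0 c=1 clk=0 g=1 a=1 e=1 d=1 j=1 h=1 b=1
t5.Δ3 f=1 c=1 clk=0 g=1 a=1 e=1 d=1 j=1 h=1 b=1
t5.Δ4 f=1 c=1 clk=0 g=1 a=1 e=1 d=1 j=1 h=1 b=0
t5.Δ5 f=1 c=1 clk=0 g=1 a=1 e=1 d=1 j=0 h=1 b=0
t6.Δ0 f=1 c=1 clk=0 g=1 a=1 e=1 d=1 j=0 h=1 b=0
t6.Δ1 f=1 c=1 clk=1 g=1 a=1 e=1 d=1 j=0 h=1 b=0
t6.Δ2 f=1 c=1 clk=1 g=1 a=1 e=1 d=0 j=0 h=1 b=0
t6.Δ3 f=1 c=1 clk=1 g=1 a=1 e=0 d=0 j=0 h=1 b=0
t6.Δ4 f=0 c=1 clk=1 g=1 a=1 e=0 d=0 j=0 h=1 b=0
t6.Δ5 f=0 c=1 clk=1 g=1 a=1 e=0 d=0 j=0 h=1 b=1
t6.Δ6 f=0 c=1 clk=1 g=1 a=1 e=0 d=0 j=1 h=1 b=1
t7.Δ0 f=0 c=1 clk=1 g=1 a=1 e=0 d=0 j=1 h=1 b=1
t7.Δ1 f=0 c=0 clk=0 g=1 a=1 e=0 d=0 j=1 h=1 b=1
t7.Δ2 f=0 c=0 clk=0 g=1 a=1 e=0 d=0 j=0 h=1 b=1
t8.Δ0 f=0 c=0 clk=0 g=1 a=1 e=0 d=0 j=0 h=1 b=1
t8.Δ1 f=0 c=0 clk=1 g=1 a=0 e=0 d=0 j=0 h=1 b=1
t8.Δ2 f=0 c=0 clk=1 g=0 a=0 e=0 d=0 j=0 h=1 b=0
t9.Δ0 f=0 c=0 clk=1 g=0 a=0 e=0 d=0 j=0 h=1 b=0
t9.Δ1 f=0 c=0 clk=0 g=0 a=0 e=0 d=0 j=0 h=1 b=0
t10.Δ0 f=0 c=0 clk=0 g=0 a=0 e=0 d=0 j=0 h=1 b=0
t10.Δ1 f=0 c=0 clk=1 g=0 a=0 e=0 d=0 j=0 h=1 b=0
t10.Δ2 f=0 c=0 clk=1 g=1 a=0 e=0 d=0 j=0 h=1 b=0

2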